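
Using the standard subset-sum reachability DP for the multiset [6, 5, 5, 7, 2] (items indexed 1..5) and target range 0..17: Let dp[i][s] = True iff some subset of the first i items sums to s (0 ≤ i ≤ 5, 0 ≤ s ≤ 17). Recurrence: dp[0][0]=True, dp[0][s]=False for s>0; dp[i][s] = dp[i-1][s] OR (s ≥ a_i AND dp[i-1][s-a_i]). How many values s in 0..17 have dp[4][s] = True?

10

i\s   0   1   2   3   4   5   6   7   8   9  10  11  12  13  14  15  16  17
  0   T   F   F   F   F   F   F   F   F   F   F   F   F   F   F   F   F   F
  1   T   F   F   F   F   F   T   F   F   F   F   F   F   F   F   F   F   F
  2   T   F   F   F   F   T   T   F   F   F   F   T   F   F   F   F   F   F
  3   T   F   F   F   F   T   T   F   F   F   T   T   F   F   F   F   T   F
  4   T   F   F   F   F   T   T   T   F   F   T   T   T   T   F   F   T   T
  5   T   F   T   F   F   T   T   T   T   T   T   T   T   T   T   T   T   T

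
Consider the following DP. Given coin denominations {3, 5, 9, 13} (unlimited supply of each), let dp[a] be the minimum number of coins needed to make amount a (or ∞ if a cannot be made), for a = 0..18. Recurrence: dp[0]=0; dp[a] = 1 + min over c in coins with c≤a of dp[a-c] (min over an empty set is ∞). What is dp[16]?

2

 a  0  1  2  3  4  5  6  7  8  9 10 11 12 13 14 15 16 17 18
dp  0  -  -  1  -  1  2  -  2  1  2  3  2  1  2  3  2  3  2
(- denotes ∞ / unreachable)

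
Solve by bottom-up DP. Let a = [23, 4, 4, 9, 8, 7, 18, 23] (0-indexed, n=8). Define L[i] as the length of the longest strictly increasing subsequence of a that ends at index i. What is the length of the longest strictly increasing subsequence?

4

   i    0    1    2    3    4    5    6    7
a[i]   23    4    4    9    8    7   18   23
L[i]    1    1    1    2    2    2    3    4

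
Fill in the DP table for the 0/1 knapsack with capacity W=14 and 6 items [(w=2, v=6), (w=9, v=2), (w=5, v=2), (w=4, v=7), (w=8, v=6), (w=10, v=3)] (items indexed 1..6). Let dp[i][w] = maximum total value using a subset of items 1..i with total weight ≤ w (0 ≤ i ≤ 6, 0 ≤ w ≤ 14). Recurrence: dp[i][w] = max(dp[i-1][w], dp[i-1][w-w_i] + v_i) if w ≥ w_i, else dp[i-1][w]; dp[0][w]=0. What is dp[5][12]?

15

i\w   0   1   2   3   4   5   6   7   8   9  10  11  12  13  14
  0   0   0   0   0   0   0   0   0   0   0   0   0   0   0   0
  1   0   0   6   6   6   6   6   6   6   6   6   6   6   6   6
  2   0   0   6   6   6   6   6   6   6   6   6   8   8   8   8
  3   0   0   6   6   6   6   6   8   8   8   8   8   8   8   8
  4   0   0   6   6   7   7  13  13  13  13  13  15  15  15  15
  5   0   0   6   6   7   7  13  13  13  13  13  15  15  15  19
  6   0   0   6   6   7   7  13  13  13  13  13  15  15  15  19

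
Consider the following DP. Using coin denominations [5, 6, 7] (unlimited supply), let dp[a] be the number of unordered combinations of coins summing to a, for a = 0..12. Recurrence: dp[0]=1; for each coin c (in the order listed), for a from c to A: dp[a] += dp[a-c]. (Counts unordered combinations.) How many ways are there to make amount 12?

after  coin     0     1     2     3     4     5     6     7     8     9    10    11    12
          5     1     0     0     0     0     1     0     0     0     0     1     0     0
          6     1     0     0     0     0     1     1     0     0     0     1     1     1
          7     1     0     0     0     0     1     1     1     0     0     1     1     2

2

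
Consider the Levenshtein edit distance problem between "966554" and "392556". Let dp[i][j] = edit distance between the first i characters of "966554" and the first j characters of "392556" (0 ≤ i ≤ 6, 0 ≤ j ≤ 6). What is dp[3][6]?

   ''  3  9  2  5  5  6
''  0  1  2  3  4  5  6
 9  1  1  1  2  3  4  5
 6  2  2  2  2  3  4  4
 6  3  3  3  3  3  4  4
 5  4  4  4  4  3  3  4
 5  5  5  5  5  4  3  4
 4  6  6  6  6  5  4  4

4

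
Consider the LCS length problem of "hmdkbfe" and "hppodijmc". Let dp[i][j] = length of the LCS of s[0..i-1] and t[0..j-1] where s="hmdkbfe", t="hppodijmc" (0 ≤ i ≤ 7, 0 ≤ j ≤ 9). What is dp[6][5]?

2

   ''  h  p  p  o  d  i  j  m  c
''  0  0  0  0  0  0  0  0  0  0
 h  0  1  1  1  1  1  1  1  1  1
 m  0  1  1  1  1  1  1  1  2  2
 d  0  1  1  1  1  2  2  2  2  2
 k  0  1  1  1  1  2  2  2  2  2
 b  0  1  1  1  1  2  2  2  2  2
 f  0  1  1  1  1  2  2  2  2  2
 e  0  1  1  1  1  2  2  2  2  2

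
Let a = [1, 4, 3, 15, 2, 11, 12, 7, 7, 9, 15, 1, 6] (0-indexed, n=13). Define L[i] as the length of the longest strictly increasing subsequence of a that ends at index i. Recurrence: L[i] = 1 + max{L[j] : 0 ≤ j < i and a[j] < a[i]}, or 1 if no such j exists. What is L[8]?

   i    0    1    2    3    4    5    6    7    8    9   10   11   12
a[i]    1    4    3   15    2   11   12    7    7    9   15    1    6
L[i]    1    2    2    3    2    3    4    3    3    4    5    1    3

3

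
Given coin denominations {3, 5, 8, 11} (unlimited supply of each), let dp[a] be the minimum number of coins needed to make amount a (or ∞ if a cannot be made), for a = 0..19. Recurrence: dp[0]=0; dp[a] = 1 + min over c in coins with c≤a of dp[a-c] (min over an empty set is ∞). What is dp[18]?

3

 a  0  1  2  3  4  5  6  7  8  9 10 11 12 13 14 15 16 17 18 19
dp  0  -  -  1  -  1  2  -  1  3  2  1  4  2  2  3  2  3  3  2
(- denotes ∞ / unreachable)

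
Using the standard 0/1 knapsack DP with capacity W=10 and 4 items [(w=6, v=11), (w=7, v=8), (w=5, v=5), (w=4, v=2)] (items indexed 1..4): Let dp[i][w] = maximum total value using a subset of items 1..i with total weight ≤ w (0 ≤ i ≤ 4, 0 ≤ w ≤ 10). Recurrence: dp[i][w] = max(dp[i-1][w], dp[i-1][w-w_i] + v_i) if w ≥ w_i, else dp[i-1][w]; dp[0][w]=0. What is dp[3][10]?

i\w   0   1   2   3   4   5   6   7   8   9  10
  0   0   0   0   0   0   0   0   0   0   0   0
  1   0   0   0   0   0   0  11  11  11  11  11
  2   0   0   0   0   0   0  11  11  11  11  11
  3   0   0   0   0   0   5  11  11  11  11  11
  4   0   0   0   0   2   5  11  11  11  11  13

11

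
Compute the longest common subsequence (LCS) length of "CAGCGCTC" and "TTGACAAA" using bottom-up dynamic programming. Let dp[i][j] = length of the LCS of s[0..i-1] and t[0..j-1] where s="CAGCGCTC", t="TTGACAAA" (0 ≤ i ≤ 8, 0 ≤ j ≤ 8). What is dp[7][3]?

1

   ''  T  T  G  A  C  A  A  A
''  0  0  0  0  0  0  0  0  0
 C  0  0  0  0  0  1  1  1  1
 A  0  0  0  0  1  1  2  2  2
 G  0  0  0  1  1  1  2  2  2
 C  0  0  0  1  1  2  2  2  2
 G  0  0  0  1  1  2  2  2  2
 C  0  0  0  1  1  2  2  2  2
 T  0  1  1  1  1  2  2  2  2
 C  0  1  1  1  1  2  2  2  2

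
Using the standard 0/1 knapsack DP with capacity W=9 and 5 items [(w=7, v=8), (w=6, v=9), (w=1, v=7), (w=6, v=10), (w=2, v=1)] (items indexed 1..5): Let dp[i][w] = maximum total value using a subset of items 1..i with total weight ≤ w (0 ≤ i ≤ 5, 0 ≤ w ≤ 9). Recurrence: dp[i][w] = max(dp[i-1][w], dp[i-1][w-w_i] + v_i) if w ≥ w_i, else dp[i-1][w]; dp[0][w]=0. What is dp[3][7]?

i\w   0   1   2   3   4   5   6   7   8   9
  0   0   0   0   0   0   0   0   0   0   0
  1   0   0   0   0   0   0   0   8   8   8
  2   0   0   0   0   0   0   9   9   9   9
  3   0   7   7   7   7   7   9  16  16  16
  4   0   7   7   7   7   7  10  17  17  17
  5   0   7   7   8   8   8  10  17  17  18

16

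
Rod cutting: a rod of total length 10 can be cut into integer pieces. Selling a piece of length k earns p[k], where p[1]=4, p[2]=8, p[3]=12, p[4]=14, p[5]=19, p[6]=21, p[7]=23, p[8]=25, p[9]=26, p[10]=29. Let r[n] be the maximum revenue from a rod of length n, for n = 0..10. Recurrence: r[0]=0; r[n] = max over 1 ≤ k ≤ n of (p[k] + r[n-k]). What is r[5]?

20

   n    0    1    2    3    4    5    6    7    8    9   10
r[n]    0    4    8   12   16   20   24   28   32   36   40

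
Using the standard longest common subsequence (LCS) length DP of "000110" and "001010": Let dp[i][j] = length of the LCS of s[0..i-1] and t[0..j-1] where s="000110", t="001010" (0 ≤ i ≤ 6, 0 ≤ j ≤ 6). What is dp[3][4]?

3

   ''  0  0  1  0  1  0
''  0  0  0  0  0  0  0
 0  0  1  1  1  1  1  1
 0  0  1  2  2  2  2  2
 0  0  1  2  2  3  3  3
 1  0  1  2  3  3  4  4
 1  0  1  2  3  3  4  4
 0  0  1  2  3  4  4  5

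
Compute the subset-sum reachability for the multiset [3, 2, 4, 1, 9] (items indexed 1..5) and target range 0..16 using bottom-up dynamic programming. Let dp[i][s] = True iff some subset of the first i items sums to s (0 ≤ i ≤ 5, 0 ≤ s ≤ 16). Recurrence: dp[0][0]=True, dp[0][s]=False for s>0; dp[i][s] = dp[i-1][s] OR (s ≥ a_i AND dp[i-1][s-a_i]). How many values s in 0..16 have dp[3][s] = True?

i\s   0   1   2   3   4   5   6   7   8   9  10  11  12  13  14  15  16
  0   T   F   F   F   F   F   F   F   F   F   F   F   F   F   F   F   F
  1   T   F   F   T   F   F   F   F   F   F   F   F   F   F   F   F   F
  2   T   F   T   T   F   T   F   F   F   F   F   F   F   F   F   F   F
  3   T   F   T   T   T   T   T   T   F   T   F   F   F   F   F   F   F
  4   T   T   T   T   T   T   T   T   T   T   T   F   F   F   F   F   F
  5   T   T   T   T   T   T   T   T   T   T   T   T   T   T   T   T   T

8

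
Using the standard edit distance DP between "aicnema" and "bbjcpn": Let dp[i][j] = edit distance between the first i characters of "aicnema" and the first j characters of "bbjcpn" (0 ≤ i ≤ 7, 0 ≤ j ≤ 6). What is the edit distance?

7

   ''  b  b  j  c  p  n
''  0  1  2  3  4  5  6
 a  1  1  2  3  4  5  6
 i  2  2  2  3  4  5  6
 c  3  3  3  3  3  4  5
 n  4  4  4  4  4  4  4
 e  5  5  5  5  5  5  5
 m  6  6  6  6  6  6  6
 a  7  7  7  7  7  7  7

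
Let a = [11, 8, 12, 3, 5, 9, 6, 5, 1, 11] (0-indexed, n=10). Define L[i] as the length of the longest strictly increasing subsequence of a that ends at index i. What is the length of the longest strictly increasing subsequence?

4

   i    0    1    2    3    4    5    6    7    8    9
a[i]   11    8   12    3    5    9    6    5    1   11
L[i]    1    1    2    1    2    3    3    2    1    4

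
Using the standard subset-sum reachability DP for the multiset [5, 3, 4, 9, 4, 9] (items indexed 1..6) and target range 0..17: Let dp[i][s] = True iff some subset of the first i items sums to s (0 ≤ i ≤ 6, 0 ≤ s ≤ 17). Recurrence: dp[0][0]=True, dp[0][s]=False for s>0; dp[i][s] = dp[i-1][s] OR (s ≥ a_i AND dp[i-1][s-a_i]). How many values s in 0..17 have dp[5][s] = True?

13

i\s   0   1   2   3   4   5   6   7   8   9  10  11  12  13  14  15  16  17
  0   T   F   F   F   F   F   F   F   F   F   F   F   F   F   F   F   F   F
  1   T   F   F   F   F   T   F   F   F   F   F   F   F   F   F   F   F   F
  2   T   F   F   T   F   T   F   F   T   F   F   F   F   F   F   F   F   F
  3   T   F   F   T   T   T   F   T   T   T   F   F   T   F   F   F   F   F
  4   T   F   F   T   T   T   F   T   T   T   F   F   T   T   T   F   T   T
  5   T   F   F   T   T   T   F   T   T   T   F   T   T   T   T   F   T   T
  6   T   F   F   T   T   T   F   T   T   T   F   T   T   T   T   F   T   T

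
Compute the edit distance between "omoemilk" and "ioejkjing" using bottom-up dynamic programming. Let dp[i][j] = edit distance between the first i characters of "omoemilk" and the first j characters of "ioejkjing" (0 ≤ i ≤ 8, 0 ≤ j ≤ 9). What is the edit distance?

   ''  i  o  e  j  k  j  i  n  g
''  0  1  2  3  4  5  6  7  8  9
 o  1  1  1  2  3  4  5  6  7  8
 m  2  2  2  2  3  4  5  6  7  8
 o  3  3  2  3  3  4  5  6  7  8
 e  4  4  3  2  3  4  5  6  7  8
 m  5  5  4  3  3  4  5  6  7  8
 i  6  5  5  4  4  4  5  5  6  7
 l  7  6  6  5  5  5  5  6  6  7
 k  8  7  7  6  6  5  6  6  7  7

7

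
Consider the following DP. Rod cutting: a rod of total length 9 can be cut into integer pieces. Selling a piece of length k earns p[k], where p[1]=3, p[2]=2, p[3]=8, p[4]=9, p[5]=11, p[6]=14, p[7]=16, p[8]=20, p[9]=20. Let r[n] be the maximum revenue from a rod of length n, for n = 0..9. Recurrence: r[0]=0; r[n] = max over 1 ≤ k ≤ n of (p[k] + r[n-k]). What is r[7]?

   n    0    1    2    3    4    5    6    7    8    9
r[n]    0    3    6    9   12   15   18   21   24   27

21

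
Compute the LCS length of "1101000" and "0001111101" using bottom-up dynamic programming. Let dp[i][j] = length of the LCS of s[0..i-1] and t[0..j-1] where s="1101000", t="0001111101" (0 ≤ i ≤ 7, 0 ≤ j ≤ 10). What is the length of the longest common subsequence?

4

   ''  0  0  0  1  1  1  1  1  0  1
''  0  0  0  0  0  0  0  0  0  0  0
 1  0  0  0  0  1  1  1  1  1  1  1
 1  0  0  0  0  1  2  2  2  2  2  2
 0  0  1  1  1  1  2  2  2  2  3  3
 1  0  1  1  1  2  2  3  3  3  3  4
 0  0  1  2  2  2  2  3  3  3  4  4
 0  0  1  2  3  3  3  3  3  3  4  4
 0  0  1  2  3  3  3  3  3  3  4  4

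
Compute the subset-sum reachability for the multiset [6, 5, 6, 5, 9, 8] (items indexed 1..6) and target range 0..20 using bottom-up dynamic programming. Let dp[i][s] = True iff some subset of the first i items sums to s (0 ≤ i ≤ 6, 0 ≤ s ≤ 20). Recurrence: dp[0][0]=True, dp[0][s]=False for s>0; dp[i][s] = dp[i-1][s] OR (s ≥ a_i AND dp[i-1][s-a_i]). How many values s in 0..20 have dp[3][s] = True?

i\s   0   1   2   3   4   5   6   7   8   9  10  11  12  13  14  15  16  17  18  19  20
  0   T   F   F   F   F   F   F   F   F   F   F   F   F   F   F   F   F   F   F   F   F
  1   T   F   F   F   F   F   T   F   F   F   F   F   F   F   F   F   F   F   F   F   F
  2   T   F   F   F   F   T   T   F   F   F   F   T   F   F   F   F   F   F   F   F   F
  3   T   F   F   F   F   T   T   F   F   F   F   T   T   F   F   F   F   T   F   F   F
  4   T   F   F   F   F   T   T   F   F   F   T   T   T   F   F   F   T   T   F   F   F
  5   T   F   F   F   F   T   T   F   F   T   T   T   T   F   T   T   T   T   F   T   T
  6   T   F   F   F   F   T   T   F   T   T   T   T   T   T   T   T   T   T   T   T   T

6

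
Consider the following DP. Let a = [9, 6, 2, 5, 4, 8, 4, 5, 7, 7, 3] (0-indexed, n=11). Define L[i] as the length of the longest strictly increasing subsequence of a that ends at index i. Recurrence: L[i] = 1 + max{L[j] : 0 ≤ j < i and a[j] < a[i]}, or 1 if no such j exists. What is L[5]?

3

   i    0    1    2    3    4    5    6    7    8    9   10
a[i]    9    6    2    5    4    8    4    5    7    7    3
L[i]    1    1    1    2    2    3    2    3    4    4    2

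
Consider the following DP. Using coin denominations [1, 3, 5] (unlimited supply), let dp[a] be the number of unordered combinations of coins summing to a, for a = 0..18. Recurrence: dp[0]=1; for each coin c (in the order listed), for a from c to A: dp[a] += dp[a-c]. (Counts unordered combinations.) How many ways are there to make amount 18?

after  coin     0     1     2     3     4     5     6     7     8     9    10    11    12    13    14    15    16    17    18
          1     1     1     1     1     1     1     1     1     1     1     1     1     1     1     1     1     1     1     1
          3     1     1     1     2     2     2     3     3     3     4     4     4     5     5     5     6     6     6     7
          5     1     1     1     2     2     3     4     4     5     6     7     8     9    10    11    13    14    15    17

17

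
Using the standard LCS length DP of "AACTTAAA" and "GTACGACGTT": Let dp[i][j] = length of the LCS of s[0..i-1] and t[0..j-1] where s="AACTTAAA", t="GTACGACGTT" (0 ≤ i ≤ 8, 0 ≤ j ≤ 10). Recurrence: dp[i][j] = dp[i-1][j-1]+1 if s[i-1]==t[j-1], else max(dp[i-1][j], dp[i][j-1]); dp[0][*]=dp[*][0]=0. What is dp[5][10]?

   ''  G  T  A  C  G  A  C  G  T  T
''  0  0  0  0  0  0  0  0  0  0  0
 A  0  0  0  1  1  1  1  1  1  1  1
 A  0  0  0  1  1  1  2  2  2  2  2
 C  0  0  0  1  2  2  2  3  3  3  3
 T  0  0  1  1  2  2  2  3  3  4  4
 T  0  0  1  1  2  2  2  3  3  4  5
 A  0  0  1  2  2  2  3  3  3  4  5
 A  0  0  1  2  2  2  3  3  3  4  5
 A  0  0  1  2  2  2  3  3  3  4  5

5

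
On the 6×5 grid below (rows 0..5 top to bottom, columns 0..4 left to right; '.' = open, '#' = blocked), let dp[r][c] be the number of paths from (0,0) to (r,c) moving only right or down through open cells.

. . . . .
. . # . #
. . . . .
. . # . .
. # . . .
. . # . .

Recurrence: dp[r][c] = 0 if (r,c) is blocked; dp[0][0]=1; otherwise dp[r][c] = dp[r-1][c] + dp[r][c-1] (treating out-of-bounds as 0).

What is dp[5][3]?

r\c   0   1   2   3   4
  0   1   1   1   1   1
  1   1   2   0   1   0
  2   1   3   3   4   4
  3   1   4   0   4   8
  4   1   0   0   4  12
  5   1   1   0   4  16

4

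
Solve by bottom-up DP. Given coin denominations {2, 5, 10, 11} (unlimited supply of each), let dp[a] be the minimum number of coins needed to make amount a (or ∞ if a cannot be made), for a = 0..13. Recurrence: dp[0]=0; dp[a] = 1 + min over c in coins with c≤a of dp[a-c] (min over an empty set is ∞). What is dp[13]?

 a  0  1  2  3  4  5  6  7  8  9 10 11 12 13
dp  0  -  1  -  2  1  3  2  4  3  1  1  2  2
(- denotes ∞ / unreachable)

2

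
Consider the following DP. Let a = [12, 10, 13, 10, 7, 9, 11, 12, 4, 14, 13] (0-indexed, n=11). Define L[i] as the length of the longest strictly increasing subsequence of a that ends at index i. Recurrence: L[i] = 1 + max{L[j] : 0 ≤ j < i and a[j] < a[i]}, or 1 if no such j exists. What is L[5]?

   i    0    1    2    3    4    5    6    7    8    9   10
a[i]   12   10   13   10    7    9   11   12    4   14   13
L[i]    1    1    2    1    1    2    3    4    1    5    5

2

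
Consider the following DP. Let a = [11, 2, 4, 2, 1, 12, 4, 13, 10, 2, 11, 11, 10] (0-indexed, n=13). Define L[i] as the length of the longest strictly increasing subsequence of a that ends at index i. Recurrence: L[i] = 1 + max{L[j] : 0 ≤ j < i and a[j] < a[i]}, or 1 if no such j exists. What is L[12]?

3

   i    0    1    2    3    4    5    6    7    8    9   10   11   12
a[i]   11    2    4    2    1   12    4   13   10    2   11   11   10
L[i]    1    1    2    1    1    3    2    4    3    2    4    4    3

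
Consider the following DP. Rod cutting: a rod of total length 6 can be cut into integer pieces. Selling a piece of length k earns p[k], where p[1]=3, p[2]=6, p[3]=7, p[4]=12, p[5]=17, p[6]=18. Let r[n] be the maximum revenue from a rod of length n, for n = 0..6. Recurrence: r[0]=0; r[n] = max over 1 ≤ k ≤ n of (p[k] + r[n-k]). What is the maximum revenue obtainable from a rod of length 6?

   n    0    1    2    3    4    5    6
r[n]    0    3    6    9   12   17   20

20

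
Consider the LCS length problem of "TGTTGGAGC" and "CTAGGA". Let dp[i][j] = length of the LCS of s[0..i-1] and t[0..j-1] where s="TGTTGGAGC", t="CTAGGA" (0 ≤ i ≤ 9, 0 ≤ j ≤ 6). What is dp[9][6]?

   ''  C  T  A  G  G  A
''  0  0  0  0  0  0  0
 T  0  0  1  1  1  1  1
 G  0  0  1  1  2  2  2
 T  0  0  1  1  2  2  2
 T  0  0  1  1  2  2  2
 G  0  0  1  1  2  3  3
 G  0  0  1  1  2  3  3
 A  0  0  1  2  2  3  4
 G  0  0  1  2  3  3  4
 C  0  1  1  2  3  3  4

4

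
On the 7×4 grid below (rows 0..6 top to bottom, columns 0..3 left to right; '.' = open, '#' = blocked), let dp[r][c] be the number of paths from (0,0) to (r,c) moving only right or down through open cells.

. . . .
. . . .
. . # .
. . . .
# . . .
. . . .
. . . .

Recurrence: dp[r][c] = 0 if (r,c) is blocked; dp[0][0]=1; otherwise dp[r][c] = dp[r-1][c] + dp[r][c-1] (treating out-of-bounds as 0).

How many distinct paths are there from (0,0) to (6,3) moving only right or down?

44

r\c   0   1   2   3
  0   1   1   1   1
  1   1   2   3   4
  2   1   3   0   4
  3   1   4   4   8
  4   0   4   8  16
  5   0   4  12  28
  6   0   4  16  44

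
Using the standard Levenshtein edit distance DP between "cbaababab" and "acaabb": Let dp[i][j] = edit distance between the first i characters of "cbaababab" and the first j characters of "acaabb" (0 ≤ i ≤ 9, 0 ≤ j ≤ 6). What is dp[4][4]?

   ''  a  c  a  a  b  b
''  0  1  2  3  4  5  6
 c  1  1  1  2  3  4  5
 b  2  2  2  2  3  3  4
 a  3  2  3  2  2  3  4
 a  4  3  3  3  2  3  4
 b  5  4  4  4  3  2  3
 a  6  5  5  4  4  3  3
 b  7  6  6  5  5  4  3
 a  8  7  7  6  5  5  4
 b  9  8  8  7  6  5  5

2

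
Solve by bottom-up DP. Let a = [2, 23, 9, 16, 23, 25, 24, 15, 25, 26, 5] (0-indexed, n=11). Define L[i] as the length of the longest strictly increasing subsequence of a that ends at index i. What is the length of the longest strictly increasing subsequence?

   i    0    1    2    3    4    5    6    7    8    9   10
a[i]    2   23    9   16   23   25   24   15   25   26    5
L[i]    1    2    2    3    4    5    5    3    6    7    2

7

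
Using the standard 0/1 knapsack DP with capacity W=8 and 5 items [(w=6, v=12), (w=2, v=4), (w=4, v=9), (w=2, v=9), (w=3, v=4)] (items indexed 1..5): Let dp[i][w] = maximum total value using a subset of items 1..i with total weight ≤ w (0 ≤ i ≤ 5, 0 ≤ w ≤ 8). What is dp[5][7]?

i\w   0   1   2   3   4   5   6   7   8
  0   0   0   0   0   0   0   0   0   0
  1   0   0   0   0   0   0  12  12  12
  2   0   0   4   4   4   4  12  12  16
  3   0   0   4   4   9   9  13  13  16
  4   0   0   9   9  13  13  18  18  22
  5   0   0   9   9  13  13  18  18  22

18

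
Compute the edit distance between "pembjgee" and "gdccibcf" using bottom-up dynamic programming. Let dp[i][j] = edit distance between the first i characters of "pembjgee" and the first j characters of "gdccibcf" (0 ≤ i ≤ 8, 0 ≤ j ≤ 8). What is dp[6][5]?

   ''  g  d  c  c  i  b  c  f
''  0  1  2  3  4  5  6  7  8
 p  1  1  2  3  4  5  6  7  8
 e  2  2  2  3  4  5  6  7  8
 m  3  3  3  3  4  5  6  7  8
 b  4  4  4  4  4  5  5  6  7
 j  5  5  5  5  5  5  6  6  7
 g  6  5  6  6  6  6  6  7  7
 e  7  6  6  7  7  7  7  7  8
 e  8  7  7  7  8  8  8  8  8

6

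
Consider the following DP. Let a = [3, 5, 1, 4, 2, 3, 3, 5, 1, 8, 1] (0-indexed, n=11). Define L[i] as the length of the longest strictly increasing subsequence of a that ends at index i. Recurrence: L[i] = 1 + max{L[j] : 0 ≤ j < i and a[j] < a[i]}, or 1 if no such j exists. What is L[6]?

   i    0    1    2    3    4    5    6    7    8    9   10
a[i]    3    5    1    4    2    3    3    5    1    8    1
L[i]    1    2    1    2    2    3    3    4    1    5    1

3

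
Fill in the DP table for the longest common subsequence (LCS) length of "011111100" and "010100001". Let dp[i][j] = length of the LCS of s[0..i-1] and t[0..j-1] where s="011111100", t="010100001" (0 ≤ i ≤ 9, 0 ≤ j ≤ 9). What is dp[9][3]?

3

   ''  0  1  0  1  0  0  0  0  1
''  0  0  0  0  0  0  0  0  0  0
 0  0  1  1  1  1  1  1  1  1  1
 1  0  1  2  2  2  2  2  2  2  2
 1  0  1  2  2  3  3  3  3  3  3
 1  0  1  2  2  3  3  3  3  3  4
 1  0  1  2  2  3  3  3  3  3  4
 1  0  1  2  2  3  3  3  3  3  4
 1  0  1  2  2  3  3  3  3  3  4
 0  0  1  2  3  3  4  4  4  4  4
 0  0  1  2  3  3  4  5  5  5  5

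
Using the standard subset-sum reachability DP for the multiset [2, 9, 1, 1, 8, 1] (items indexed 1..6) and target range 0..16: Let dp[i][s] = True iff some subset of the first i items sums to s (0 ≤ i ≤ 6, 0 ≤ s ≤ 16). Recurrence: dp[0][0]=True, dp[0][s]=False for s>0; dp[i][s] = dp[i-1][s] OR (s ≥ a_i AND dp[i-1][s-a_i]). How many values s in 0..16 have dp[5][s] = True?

i\s   0   1   2   3   4   5   6   7   8   9  10  11  12  13  14  15  16
  0   T   F   F   F   F   F   F   F   F   F   F   F   F   F   F   F   F
  1   T   F   T   F   F   F   F   F   F   F   F   F   F   F   F   F   F
  2   T   F   T   F   F   F   F   F   F   T   F   T   F   F   F   F   F
  3   T   T   T   T   F   F   F   F   F   T   T   T   T   F   F   F   F
  4   T   T   T   T   T   F   F   F   F   T   T   T   T   T   F   F   F
  5   T   T   T   T   T   F   F   F   T   T   T   T   T   T   F   F   F
  6   T   T   T   T   T   T   F   F   T   T   T   T   T   T   T   F   F

11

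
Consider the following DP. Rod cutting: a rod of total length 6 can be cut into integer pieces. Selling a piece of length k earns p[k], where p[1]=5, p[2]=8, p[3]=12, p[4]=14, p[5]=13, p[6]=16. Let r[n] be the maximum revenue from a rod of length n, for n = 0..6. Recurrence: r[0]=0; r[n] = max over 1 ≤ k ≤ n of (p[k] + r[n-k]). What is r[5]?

   n    0    1    2    3    4    5    6
r[n]    0    5   10   15   20   25   30

25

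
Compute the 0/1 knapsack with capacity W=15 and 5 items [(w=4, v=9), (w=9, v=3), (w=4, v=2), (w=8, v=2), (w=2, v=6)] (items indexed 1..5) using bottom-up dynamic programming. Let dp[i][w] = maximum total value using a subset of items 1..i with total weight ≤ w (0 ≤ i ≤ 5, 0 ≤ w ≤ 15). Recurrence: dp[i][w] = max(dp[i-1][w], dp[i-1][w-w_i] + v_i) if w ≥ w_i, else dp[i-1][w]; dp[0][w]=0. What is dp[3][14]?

i\w   0   1   2   3   4   5   6   7   8   9  10  11  12  13  14  15
  0   0   0   0   0   0   0   0   0   0   0   0   0   0   0   0   0
  1   0   0   0   0   9   9   9   9   9   9   9   9   9   9   9   9
  2   0   0   0   0   9   9   9   9   9   9   9   9   9  12  12  12
  3   0   0   0   0   9   9   9   9  11  11  11  11  11  12  12  12
  4   0   0   0   0   9   9   9   9  11  11  11  11  11  12  12  12
  5   0   0   6   6   9   9  15  15  15  15  17  17  17  17  17  18

12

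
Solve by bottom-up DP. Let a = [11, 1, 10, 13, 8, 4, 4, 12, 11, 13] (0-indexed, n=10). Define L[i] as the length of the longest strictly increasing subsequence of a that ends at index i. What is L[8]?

   i    0    1    2    3    4    5    6    7    8    9
a[i]   11    1   10   13    8    4    4   12   11   13
L[i]    1    1    2    3    2    2    2    3    3    4

3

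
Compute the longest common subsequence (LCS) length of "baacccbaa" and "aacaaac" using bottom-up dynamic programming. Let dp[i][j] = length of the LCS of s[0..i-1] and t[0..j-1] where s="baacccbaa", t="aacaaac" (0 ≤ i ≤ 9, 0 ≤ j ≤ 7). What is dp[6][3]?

   ''  a  a  c  a  a  a  c
''  0  0  0  0  0  0  0  0
 b  0  0  0  0  0  0  0  0
 a  0  1  1  1  1  1  1  1
 a  0  1  2  2  2  2  2  2
 c  0  1  2  3  3  3  3  3
 c  0  1  2  3  3  3  3  4
 c  0  1  2  3  3  3  3  4
 b  0  1  2  3  3  3  3  4
 a  0  1  2  3  4  4  4  4
 a  0  1  2  3  4  5  5  5

3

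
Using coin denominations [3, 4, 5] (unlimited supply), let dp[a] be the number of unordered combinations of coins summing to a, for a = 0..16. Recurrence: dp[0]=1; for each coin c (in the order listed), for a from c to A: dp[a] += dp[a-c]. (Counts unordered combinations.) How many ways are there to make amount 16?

after  coin     0     1     2     3     4     5     6     7     8     9    10    11    12    13    14    15    16
          3     1     0     0     1     0     0     1     0     0     1     0     0     1     0     0     1     0
          4     1     0     0     1     1     0     1     1     1     1     1     1     2     1     1     2     2
          5     1     0     0     1     1     1     1     1     2     2     2     2     3     3     3     4     4

4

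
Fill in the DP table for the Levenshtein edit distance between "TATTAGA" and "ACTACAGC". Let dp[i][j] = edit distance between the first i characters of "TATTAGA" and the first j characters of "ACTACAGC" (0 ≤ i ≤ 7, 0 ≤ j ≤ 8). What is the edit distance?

   ''  A  C  T  A  C  A  G  C
''  0  1  2  3  4  5  6  7  8
 T  1  1  2  2  3  4  5  6  7
 A  2  1  2  3  2  3  4  5  6
 T  3  2  2  2  3  3  4  5  6
 T  4  3  3  2  3  4  4  5  6
 A  5  4  4  3  2  3  4  5  6
 G  6  5  5  4  3  3  4  4  5
 A  7  6  6  5  4  4  3  4  5

5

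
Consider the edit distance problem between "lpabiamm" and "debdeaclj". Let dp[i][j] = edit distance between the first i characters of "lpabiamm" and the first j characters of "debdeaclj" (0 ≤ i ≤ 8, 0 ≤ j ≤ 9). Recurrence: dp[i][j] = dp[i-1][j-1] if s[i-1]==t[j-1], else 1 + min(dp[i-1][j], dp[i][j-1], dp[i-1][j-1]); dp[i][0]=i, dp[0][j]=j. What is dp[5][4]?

   ''  d  e  b  d  e  a  c  l  j
''  0  1  2  3  4  5  6  7  8  9
 l  1  1  2  3  4  5  6  7  7  8
 p  2  2  2  3  4  5  6  7  8  8
 a  3  3  3  3  4  5  5  6  7  8
 b  4  4  4  3  4  5  6  6  7  8
 i  5  5  5  4  4  5  6  7  7  8
 a  6  6  6  5  5  5  5  6  7  8
 m  7  7  7  6  6  6  6  6  7  8
 m  8  8  8  7  7  7  7  7  7  8

4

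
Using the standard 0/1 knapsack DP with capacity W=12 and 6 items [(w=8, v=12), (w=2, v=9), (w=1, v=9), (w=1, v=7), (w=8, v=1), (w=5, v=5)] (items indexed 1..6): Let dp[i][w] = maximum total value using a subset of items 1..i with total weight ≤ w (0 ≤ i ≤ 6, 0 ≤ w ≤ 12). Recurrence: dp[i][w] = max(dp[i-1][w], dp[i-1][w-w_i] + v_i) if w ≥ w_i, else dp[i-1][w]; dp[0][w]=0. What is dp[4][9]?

25

i\w   0   1   2   3   4   5   6   7   8   9  10  11  12
  0   0   0   0   0   0   0   0   0   0   0   0   0   0
  1   0   0   0   0   0   0   0   0  12  12  12  12  12
  2   0   0   9   9   9   9   9   9  12  12  21  21  21
  3   0   9   9  18  18  18  18  18  18  21  21  30  30
  4   0   9  16  18  25  25  25  25  25  25  28  30  37
  5   0   9  16  18  25  25  25  25  25  25  28  30  37
  6   0   9  16  18  25  25  25  25  25  30  30  30  37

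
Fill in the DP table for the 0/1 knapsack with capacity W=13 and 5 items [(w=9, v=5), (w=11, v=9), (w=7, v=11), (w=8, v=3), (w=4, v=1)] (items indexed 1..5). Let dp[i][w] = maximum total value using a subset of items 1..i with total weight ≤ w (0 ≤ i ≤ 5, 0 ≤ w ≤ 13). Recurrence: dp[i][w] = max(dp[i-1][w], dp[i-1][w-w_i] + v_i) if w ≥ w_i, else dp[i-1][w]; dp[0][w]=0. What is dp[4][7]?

i\w   0   1   2   3   4   5   6   7   8   9  10  11  12  13
  0   0   0   0   0   0   0   0   0   0   0   0   0   0   0
  1   0   0   0   0   0   0   0   0   0   5   5   5   5   5
  2   0   0   0   0   0   0   0   0   0   5   5   9   9   9
  3   0   0   0   0   0   0   0  11  11  11  11  11  11  11
  4   0   0   0   0   0   0   0  11  11  11  11  11  11  11
  5   0   0   0   0   1   1   1  11  11  11  11  12  12  12

11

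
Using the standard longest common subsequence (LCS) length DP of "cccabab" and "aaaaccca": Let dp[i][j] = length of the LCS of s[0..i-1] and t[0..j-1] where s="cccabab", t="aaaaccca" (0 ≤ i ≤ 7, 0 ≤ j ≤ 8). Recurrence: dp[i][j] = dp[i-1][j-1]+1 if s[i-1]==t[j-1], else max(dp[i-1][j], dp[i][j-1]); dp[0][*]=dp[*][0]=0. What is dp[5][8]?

   ''  a  a  a  a  c  c  c  a
''  0  0  0  0  0  0  0  0  0
 c  0  0  0  0  0  1  1  1  1
 c  0  0  0  0  0  1  2  2  2
 c  0  0  0  0  0  1  2  3  3
 a  0  1  1  1  1  1  2  3  4
 b  0  1  1  1  1  1  2  3  4
 a  0  1  2  2  2  2  2  3  4
 b  0  1  2  2  2  2  2  3  4

4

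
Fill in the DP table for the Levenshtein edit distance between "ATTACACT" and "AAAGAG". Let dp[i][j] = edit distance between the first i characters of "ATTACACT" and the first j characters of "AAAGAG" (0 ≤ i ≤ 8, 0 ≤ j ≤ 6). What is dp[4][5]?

   ''  A  A  A  G  A  G
''  0  1  2  3  4  5  6
 A  1  0  1  2  3  4  5
 T  2  1  1  2  3  4  5
 T  3  2  2  2  3  4  5
 A  4  3  2  2  3  3  4
 C  5  4  3  3  3  4  4
 A  6  5  4  3  4  3  4
 C  7  6  5  4  4  4  4
 T  8  7  6  5  5  5  5

3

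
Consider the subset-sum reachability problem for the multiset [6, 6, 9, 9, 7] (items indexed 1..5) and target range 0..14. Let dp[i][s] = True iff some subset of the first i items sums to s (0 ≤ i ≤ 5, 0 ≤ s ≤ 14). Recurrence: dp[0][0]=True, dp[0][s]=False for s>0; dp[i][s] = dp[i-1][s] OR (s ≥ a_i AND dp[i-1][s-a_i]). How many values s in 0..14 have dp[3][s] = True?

i\s   0   1   2   3   4   5   6   7   8   9  10  11  12  13  14
  0   T   F   F   F   F   F   F   F   F   F   F   F   F   F   F
  1   T   F   F   F   F   F   T   F   F   F   F   F   F   F   F
  2   T   F   F   F   F   F   T   F   F   F   F   F   T   F   F
  3   T   F   F   F   F   F   T   F   F   T   F   F   T   F   F
  4   T   F   F   F   F   F   T   F   F   T   F   F   T   F   F
  5   T   F   F   F   F   F   T   T   F   T   F   F   T   T   F

4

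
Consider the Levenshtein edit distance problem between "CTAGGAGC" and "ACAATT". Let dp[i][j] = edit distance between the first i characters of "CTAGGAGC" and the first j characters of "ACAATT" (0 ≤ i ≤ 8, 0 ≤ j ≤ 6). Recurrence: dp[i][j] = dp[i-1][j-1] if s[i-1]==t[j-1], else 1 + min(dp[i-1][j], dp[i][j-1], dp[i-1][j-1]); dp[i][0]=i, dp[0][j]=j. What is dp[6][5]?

   ''  A  C  A  A  T  T
''  0  1  2  3  4  5  6
 C  1  1  1  2  3  4  5
 T  2  2  2  2  3  3  4
 A  3  2  3  2  2  3  4
 G  4  3  3  3  3  3  4
 G  5  4  4  4  4  4  4
 A  6  5  5  4  4  5  5
 G  7  6  6  5  5  5  6
 C  8  7  6  6  6  6  6

5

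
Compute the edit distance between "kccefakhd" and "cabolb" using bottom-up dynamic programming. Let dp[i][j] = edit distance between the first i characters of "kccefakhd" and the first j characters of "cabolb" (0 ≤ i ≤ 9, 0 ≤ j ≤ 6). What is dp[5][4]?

   ''  c  a  b  o  l  b
''  0  1  2  3  4  5  6
 k  1  1  2  3  4  5  6
 c  2  1  2  3  4  5  6
 c  3  2  2  3  4  5  6
 e  4  3  3  3  4  5  6
 f  5  4  4  4  4  5  6
 a  6  5  4  5  5  5  6
 k  7  6  5  5  6  6  6
 h  8  7  6  6  6  7  7
 d  9  8  7  7  7  7  8

4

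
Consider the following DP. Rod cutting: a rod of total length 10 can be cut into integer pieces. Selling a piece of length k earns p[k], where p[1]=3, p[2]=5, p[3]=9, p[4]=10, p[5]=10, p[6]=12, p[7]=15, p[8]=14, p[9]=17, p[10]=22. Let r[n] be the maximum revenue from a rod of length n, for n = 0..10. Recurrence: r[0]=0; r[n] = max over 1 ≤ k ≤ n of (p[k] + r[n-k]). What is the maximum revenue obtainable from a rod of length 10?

30

   n    0    1    2    3    4    5    6    7    8    9   10
r[n]    0    3    6    9   12   15   18   21   24   27   30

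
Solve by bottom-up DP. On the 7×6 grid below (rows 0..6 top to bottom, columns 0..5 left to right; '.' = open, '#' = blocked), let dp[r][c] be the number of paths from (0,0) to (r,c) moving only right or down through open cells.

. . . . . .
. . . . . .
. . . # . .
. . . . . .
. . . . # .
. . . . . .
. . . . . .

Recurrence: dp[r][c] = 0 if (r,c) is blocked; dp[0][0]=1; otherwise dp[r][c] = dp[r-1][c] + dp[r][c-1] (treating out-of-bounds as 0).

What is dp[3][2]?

r\c   0   1   2   3   4   5
  0   1   1   1   1   1   1
  1   1   2   3   4   5   6
  2   1   3   6   0   5  11
  3   1   4  10  10  15  26
  4   1   5  15  25   0  26
  5   1   6  21  46  46  72
  6   1   7  28  74 120 192

10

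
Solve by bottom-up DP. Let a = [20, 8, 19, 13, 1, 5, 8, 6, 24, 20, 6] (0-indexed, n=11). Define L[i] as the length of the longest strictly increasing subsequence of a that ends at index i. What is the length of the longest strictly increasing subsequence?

4

   i    0    1    2    3    4    5    6    7    8    9   10
a[i]   20    8   19   13    1    5    8    6   24   20    6
L[i]    1    1    2    2    1    2    3    3    4    4    3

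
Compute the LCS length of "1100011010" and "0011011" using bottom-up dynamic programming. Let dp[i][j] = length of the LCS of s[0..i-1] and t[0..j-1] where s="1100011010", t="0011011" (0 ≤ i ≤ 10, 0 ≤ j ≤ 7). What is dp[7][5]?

   ''  0  0  1  1  0  1  1
''  0  0  0  0  0  0  0  0
 1  0  0  0  1  1  1  1  1
 1  0  0  0  1  2  2  2  2
 0  0  1  1  1  2  3  3  3
 0  0  1  2  2  2  3  3  3
 0  0  1  2  2  2  3  3  3
 1  0  1  2  3  3  3  4  4
 1  0  1  2  3  4  4  4  5
 0  0  1  2  3  4  5  5  5
 1  0  1  2  3  4  5  6  6
 0  0  1  2  3  4  5  6  6

4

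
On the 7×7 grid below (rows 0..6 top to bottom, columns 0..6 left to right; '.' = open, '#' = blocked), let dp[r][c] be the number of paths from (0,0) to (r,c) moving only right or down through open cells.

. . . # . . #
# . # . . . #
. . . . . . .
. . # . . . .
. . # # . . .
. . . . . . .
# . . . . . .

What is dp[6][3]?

3

r\c   0   1   2   3   4   5   6
  0   1   1   1   0   0   0   0
  1   0   1   0   0   0   0   0
  2   0   1   1   1   1   1   1
  3   0   1   0   1   2   3   4
  4   0   1   0   0   2   5   9
  5   0   1   1   1   3   8  17
  6   0   1   2   3   6  14  31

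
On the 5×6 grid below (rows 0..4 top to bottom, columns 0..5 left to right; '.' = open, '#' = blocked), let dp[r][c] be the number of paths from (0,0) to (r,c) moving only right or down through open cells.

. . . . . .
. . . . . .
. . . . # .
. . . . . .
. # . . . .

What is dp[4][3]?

30

r\c   0   1   2   3   4   5
  0   1   1   1   1   1   1
  1   1   2   3   4   5   6
  2   1   3   6  10   0   6
  3   1   4  10  20  20  26
  4   1   0  10  30  50  76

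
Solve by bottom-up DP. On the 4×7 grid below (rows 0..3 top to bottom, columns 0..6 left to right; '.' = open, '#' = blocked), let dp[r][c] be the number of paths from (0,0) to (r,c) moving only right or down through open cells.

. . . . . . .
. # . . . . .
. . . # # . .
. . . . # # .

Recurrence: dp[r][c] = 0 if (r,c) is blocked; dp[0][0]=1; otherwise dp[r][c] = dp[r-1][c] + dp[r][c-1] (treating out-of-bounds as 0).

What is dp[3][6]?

r\c   0   1   2   3   4   5   6
  0   1   1   1   1   1   1   1
  1   1   0   1   2   3   4   5
  2   1   1   2   0   0   4   9
  3   1   2   4   4   0   0   9

9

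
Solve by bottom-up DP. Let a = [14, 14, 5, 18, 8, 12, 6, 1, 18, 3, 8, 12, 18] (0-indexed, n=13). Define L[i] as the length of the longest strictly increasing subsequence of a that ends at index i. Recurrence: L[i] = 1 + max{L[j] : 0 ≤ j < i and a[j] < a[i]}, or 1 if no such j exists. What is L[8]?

4

   i    0    1    2    3    4    5    6    7    8    9   10   11   12
a[i]   14   14    5   18    8   12    6    1   18    3    8   12   18
L[i]    1    1    1    2    2    3    2    1    4    2    3    4    5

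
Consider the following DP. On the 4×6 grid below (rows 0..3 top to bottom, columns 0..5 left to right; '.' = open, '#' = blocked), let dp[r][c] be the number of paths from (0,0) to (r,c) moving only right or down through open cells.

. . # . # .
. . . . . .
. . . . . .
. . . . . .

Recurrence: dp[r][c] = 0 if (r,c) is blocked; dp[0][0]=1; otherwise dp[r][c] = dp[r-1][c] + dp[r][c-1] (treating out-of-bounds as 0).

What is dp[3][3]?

16

r\c   0   1   2   3   4   5
  0   1   1   0   0   0   0
  1   1   2   2   2   2   2
  2   1   3   5   7   9  11
  3   1   4   9  16  25  36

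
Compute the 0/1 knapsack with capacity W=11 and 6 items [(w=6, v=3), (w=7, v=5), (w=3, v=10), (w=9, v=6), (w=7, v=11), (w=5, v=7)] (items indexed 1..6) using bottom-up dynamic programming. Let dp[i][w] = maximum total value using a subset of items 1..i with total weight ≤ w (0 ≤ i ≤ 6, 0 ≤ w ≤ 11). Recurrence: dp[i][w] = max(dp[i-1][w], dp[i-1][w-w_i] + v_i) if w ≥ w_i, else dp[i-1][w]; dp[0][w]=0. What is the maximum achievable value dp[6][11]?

i\w   0   1   2   3   4   5   6   7   8   9  10  11
  0   0   0   0   0   0   0   0   0   0   0   0   0
  1   0   0   0   0   0   0   3   3   3   3   3   3
  2   0   0   0   0   0   0   3   5   5   5   5   5
  3   0   0   0  10  10  10  10  10  10  13  15  15
  4   0   0   0  10  10  10  10  10  10  13  15  15
  5   0   0   0  10  10  10  10  11  11  13  21  21
  6   0   0   0  10  10  10  10  11  17  17  21  21

21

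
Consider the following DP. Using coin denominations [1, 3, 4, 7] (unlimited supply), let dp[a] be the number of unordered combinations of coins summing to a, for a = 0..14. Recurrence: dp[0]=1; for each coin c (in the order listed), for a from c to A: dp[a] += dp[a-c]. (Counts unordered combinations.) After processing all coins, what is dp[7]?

6

after  coin     0     1     2     3     4     5     6     7     8     9    10    11    12    13    14
          1     1     1     1     1     1     1     1     1     1     1     1     1     1     1     1
          3     1     1     1     2     2     2     3     3     3     4     4     4     5     5     5
          4     1     1     1     2     3     3     4     5     6     7     8     9    11    12    13
          7     1     1     1     2     3     3     4     6     7     8    10    12    14    16    19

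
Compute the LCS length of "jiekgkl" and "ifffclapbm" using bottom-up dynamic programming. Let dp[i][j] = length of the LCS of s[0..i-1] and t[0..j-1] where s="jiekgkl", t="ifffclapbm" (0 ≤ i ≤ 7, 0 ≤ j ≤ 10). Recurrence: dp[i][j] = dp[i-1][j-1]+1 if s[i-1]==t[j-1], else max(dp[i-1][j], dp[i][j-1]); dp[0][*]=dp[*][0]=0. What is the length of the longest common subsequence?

2

   ''  i  f  f  f  c  l  a  p  b  m
''  0  0  0  0  0  0  0  0  0  0  0
 j  0  0  0  0  0  0  0  0  0  0  0
 i  0  1  1  1  1  1  1  1  1  1  1
 e  0  1  1  1  1  1  1  1  1  1  1
 k  0  1  1  1  1  1  1  1  1  1  1
 g  0  1  1  1  1  1  1  1  1  1  1
 k  0  1  1  1  1  1  1  1  1  1  1
 l  0  1  1  1  1  1  2  2  2  2  2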